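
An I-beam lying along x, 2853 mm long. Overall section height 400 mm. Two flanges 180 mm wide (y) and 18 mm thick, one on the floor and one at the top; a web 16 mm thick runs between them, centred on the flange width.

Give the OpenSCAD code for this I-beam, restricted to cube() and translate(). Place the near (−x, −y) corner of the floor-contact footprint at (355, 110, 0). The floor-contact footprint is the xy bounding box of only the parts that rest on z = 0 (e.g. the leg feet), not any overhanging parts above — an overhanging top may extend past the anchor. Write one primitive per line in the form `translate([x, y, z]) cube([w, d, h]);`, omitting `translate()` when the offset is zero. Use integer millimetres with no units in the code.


translate([355, 110, 0]) cube([2853, 180, 18]);
translate([355, 192, 18]) cube([2853, 16, 364]);
translate([355, 110, 382]) cube([2853, 180, 18]);


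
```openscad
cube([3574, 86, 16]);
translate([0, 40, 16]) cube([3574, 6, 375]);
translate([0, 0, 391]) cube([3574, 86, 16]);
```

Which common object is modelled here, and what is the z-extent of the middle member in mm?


An I-beam. The web height is 375 mm.

Two wide flanges with a thin centred web — an I-beam. Overall 407 mm minus two 16 mm flanges gives a web of 407 − 2·16 = 375 mm.


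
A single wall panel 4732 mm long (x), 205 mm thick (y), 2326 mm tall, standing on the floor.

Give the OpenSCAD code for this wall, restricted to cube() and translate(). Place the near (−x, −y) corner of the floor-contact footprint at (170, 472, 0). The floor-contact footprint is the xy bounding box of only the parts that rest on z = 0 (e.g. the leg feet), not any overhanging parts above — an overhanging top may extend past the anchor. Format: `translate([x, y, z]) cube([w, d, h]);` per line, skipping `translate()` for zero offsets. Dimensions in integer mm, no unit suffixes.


translate([170, 472, 0]) cube([4732, 205, 2326]);


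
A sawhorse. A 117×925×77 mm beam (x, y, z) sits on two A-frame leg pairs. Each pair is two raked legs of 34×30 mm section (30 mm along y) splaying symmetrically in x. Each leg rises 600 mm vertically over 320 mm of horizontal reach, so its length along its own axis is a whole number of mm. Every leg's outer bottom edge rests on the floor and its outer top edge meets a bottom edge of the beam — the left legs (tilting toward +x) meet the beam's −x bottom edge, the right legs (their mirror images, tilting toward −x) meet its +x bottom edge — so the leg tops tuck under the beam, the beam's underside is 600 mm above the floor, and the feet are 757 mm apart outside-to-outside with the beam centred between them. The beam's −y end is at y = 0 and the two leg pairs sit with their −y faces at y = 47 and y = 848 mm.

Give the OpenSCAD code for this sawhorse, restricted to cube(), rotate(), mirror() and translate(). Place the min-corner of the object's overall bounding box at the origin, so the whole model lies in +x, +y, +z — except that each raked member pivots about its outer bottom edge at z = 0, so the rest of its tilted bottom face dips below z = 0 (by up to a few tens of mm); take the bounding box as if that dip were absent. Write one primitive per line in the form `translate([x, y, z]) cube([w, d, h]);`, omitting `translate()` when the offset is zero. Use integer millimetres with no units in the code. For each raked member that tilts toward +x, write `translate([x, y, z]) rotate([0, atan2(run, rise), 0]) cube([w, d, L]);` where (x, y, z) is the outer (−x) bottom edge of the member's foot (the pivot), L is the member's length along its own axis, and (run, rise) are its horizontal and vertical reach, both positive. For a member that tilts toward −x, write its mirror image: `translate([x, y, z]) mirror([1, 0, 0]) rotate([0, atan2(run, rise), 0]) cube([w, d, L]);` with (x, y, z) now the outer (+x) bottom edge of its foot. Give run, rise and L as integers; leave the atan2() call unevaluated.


// leg length = √(320² + 600²) = 680
// right-leg outer foot x = 2·320 + 117 = 757
// beam min-corner = (320, 0, 600)
translate([320, 0, 600]) cube([117, 925, 77]);
translate([0, 47, 0]) rotate([0, atan2(320, 600), 0]) cube([34, 30, 680]);
translate([757, 47, 0]) mirror([1, 0, 0]) rotate([0, atan2(320, 600), 0]) cube([34, 30, 680]);
translate([0, 848, 0]) rotate([0, atan2(320, 600), 0]) cube([34, 30, 680]);
translate([757, 848, 0]) mirror([1, 0, 0]) rotate([0, atan2(320, 600), 0]) cube([34, 30, 680]);


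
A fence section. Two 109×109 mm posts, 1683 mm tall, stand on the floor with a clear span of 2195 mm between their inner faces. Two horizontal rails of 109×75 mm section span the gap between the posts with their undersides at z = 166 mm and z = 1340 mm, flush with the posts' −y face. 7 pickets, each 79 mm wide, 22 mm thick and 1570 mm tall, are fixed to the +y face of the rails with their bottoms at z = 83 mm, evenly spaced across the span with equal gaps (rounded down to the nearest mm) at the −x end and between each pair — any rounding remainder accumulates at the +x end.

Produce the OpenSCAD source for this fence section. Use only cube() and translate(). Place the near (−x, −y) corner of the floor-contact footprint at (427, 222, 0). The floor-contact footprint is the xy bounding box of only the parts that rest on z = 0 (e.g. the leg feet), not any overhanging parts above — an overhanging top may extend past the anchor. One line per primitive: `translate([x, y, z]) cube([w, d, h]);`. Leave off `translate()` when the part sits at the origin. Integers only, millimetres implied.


translate([427, 222, 0]) cube([109, 109, 1683]);
translate([2731, 222, 0]) cube([109, 109, 1683]);
translate([536, 222, 166]) cube([2195, 109, 75]);
translate([536, 222, 1340]) cube([2195, 109, 75]);
translate([741, 331, 83]) cube([79, 22, 1570]);
translate([1025, 331, 83]) cube([79, 22, 1570]);
translate([1309, 331, 83]) cube([79, 22, 1570]);
translate([1593, 331, 83]) cube([79, 22, 1570]);
translate([1877, 331, 83]) cube([79, 22, 1570]);
translate([2161, 331, 83]) cube([79, 22, 1570]);
translate([2445, 331, 83]) cube([79, 22, 1570]);


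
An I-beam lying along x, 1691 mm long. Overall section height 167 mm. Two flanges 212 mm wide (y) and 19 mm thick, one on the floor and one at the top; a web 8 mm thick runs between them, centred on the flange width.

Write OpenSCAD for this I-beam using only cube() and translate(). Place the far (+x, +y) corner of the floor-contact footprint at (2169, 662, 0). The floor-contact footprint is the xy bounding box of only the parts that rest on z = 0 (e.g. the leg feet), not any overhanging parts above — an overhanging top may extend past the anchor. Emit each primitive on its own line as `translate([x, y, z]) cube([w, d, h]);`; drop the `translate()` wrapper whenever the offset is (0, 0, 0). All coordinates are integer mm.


translate([478, 450, 0]) cube([1691, 212, 19]);
translate([478, 552, 19]) cube([1691, 8, 129]);
translate([478, 450, 148]) cube([1691, 212, 19]);


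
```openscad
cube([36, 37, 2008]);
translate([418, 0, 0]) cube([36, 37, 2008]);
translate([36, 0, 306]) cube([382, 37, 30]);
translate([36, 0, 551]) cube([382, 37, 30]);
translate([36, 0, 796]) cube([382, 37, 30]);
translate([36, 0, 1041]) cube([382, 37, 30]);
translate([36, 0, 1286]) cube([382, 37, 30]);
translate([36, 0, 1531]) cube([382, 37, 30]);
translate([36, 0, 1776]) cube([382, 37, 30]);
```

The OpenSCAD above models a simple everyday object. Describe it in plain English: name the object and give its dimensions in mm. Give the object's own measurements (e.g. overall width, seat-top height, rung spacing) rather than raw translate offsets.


A straight ladder. Two 36×37 mm vertical rails, 2008 mm tall, stand 454 mm apart (outside-to-outside) with their front faces coplanar on the −y side. 7 rungs, each 37 mm deep and 30 mm tall, span between the inner faces of the rails, front faces flush with the rails. The lowest rung's underside is at z = 306 mm and rungs are spaced 245 mm apart (underside to underside).


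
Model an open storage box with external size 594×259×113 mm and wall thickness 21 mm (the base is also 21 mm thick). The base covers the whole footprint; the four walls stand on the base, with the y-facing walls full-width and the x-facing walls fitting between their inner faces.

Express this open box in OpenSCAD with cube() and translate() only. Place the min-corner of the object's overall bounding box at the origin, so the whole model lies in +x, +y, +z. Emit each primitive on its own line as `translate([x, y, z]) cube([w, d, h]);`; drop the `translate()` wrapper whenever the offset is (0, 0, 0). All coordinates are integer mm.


cube([594, 259, 21]);
translate([0, 0, 21]) cube([594, 21, 92]);
translate([0, 238, 21]) cube([594, 21, 92]);
translate([0, 21, 21]) cube([21, 217, 92]);
translate([573, 21, 21]) cube([21, 217, 92]);


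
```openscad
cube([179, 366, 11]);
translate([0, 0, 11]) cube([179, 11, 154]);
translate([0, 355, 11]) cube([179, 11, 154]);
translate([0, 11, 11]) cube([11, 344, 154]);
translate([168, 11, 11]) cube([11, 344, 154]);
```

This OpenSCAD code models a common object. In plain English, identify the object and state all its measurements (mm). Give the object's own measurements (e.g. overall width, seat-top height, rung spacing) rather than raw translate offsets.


An open-topped rectangular box: outside dimensions 179×366×165 mm, with a uniform wall and base thickness of 11 mm. The base is a full 179×366 slab on the floor; four walls sit on top of the base. The front and back walls (the −y and +y sides) span the full width; the two side walls fit between them.


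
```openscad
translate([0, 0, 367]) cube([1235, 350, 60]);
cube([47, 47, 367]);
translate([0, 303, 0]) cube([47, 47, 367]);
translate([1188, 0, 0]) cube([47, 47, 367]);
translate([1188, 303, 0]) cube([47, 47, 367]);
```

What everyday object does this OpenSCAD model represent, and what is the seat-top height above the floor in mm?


A bench. The seat-top height is 427 mm.

A long slab on four corner posts — a bench. The slab sits at z = 367 with thickness 60, so the top is 367 + 60 = 427 mm.


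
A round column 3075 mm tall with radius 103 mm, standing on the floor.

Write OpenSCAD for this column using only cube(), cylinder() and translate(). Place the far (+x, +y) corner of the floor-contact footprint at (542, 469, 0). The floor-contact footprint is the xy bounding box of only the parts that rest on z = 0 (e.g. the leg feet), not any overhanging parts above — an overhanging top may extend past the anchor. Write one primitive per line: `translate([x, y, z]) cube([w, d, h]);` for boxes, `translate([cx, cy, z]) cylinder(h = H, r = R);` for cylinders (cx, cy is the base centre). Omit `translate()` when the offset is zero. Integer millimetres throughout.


translate([439, 366, 0]) cylinder(h = 3075, r = 103);


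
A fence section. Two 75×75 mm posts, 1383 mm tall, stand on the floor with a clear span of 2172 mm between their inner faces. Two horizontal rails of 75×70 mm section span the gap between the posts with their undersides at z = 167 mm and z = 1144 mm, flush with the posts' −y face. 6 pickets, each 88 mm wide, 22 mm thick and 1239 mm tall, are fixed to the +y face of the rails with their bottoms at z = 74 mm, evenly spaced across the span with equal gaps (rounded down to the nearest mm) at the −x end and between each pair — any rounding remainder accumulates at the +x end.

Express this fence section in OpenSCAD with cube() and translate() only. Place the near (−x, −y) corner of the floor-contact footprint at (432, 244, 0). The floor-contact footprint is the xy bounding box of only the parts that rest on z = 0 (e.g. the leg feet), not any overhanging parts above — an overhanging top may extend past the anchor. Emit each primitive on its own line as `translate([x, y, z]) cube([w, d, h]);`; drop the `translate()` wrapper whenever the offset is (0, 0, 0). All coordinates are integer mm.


translate([432, 244, 0]) cube([75, 75, 1383]);
translate([2679, 244, 0]) cube([75, 75, 1383]);
translate([507, 244, 167]) cube([2172, 75, 70]);
translate([507, 244, 1144]) cube([2172, 75, 70]);
translate([741, 319, 74]) cube([88, 22, 1239]);
translate([1063, 319, 74]) cube([88, 22, 1239]);
translate([1385, 319, 74]) cube([88, 22, 1239]);
translate([1707, 319, 74]) cube([88, 22, 1239]);
translate([2029, 319, 74]) cube([88, 22, 1239]);
translate([2351, 319, 74]) cube([88, 22, 1239]);


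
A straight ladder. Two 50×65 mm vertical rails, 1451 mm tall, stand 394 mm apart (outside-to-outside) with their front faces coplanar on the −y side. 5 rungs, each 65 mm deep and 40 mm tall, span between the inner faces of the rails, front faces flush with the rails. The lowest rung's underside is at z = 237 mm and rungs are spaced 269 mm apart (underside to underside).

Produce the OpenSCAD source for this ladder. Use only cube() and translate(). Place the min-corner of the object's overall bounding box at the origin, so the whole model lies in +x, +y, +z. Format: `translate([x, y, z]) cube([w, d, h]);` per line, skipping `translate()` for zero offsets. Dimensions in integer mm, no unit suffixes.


cube([50, 65, 1451]);
translate([344, 0, 0]) cube([50, 65, 1451]);
translate([50, 0, 237]) cube([294, 65, 40]);
translate([50, 0, 506]) cube([294, 65, 40]);
translate([50, 0, 775]) cube([294, 65, 40]);
translate([50, 0, 1044]) cube([294, 65, 40]);
translate([50, 0, 1313]) cube([294, 65, 40]);


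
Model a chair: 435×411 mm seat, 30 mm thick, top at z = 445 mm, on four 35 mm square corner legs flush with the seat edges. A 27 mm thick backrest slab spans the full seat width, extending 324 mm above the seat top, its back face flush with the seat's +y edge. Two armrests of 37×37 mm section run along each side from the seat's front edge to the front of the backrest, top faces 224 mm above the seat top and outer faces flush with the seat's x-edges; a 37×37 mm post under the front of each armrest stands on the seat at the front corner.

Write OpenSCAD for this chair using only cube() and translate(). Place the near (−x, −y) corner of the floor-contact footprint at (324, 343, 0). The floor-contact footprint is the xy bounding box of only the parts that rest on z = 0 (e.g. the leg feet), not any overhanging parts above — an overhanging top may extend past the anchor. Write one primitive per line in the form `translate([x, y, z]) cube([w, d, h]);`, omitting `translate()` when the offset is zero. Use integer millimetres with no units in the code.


// leg_h = 445 - 30 = 415
// arm post h = 224 - 37 = 187
translate([324, 343, 415]) cube([435, 411, 30]);
translate([324, 343, 0]) cube([35, 35, 415]);
translate([724, 343, 0]) cube([35, 35, 415]);
translate([324, 719, 0]) cube([35, 35, 415]);
translate([724, 719, 0]) cube([35, 35, 415]);
translate([324, 727, 445]) cube([435, 27, 324]);
translate([324, 343, 632]) cube([37, 384, 37]);
translate([722, 343, 632]) cube([37, 384, 37]);
translate([324, 343, 445]) cube([37, 37, 187]);
translate([722, 343, 445]) cube([37, 37, 187]);


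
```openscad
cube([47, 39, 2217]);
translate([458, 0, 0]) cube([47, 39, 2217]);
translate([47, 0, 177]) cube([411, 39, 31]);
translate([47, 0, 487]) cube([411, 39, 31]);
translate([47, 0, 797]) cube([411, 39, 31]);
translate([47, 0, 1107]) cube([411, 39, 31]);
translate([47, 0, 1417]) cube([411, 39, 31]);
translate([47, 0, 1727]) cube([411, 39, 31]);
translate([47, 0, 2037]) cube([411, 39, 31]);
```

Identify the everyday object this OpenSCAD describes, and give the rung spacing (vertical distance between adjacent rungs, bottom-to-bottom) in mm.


A ladder. The rung spacing is 310 mm.

Two tall 47×39 posts with 7 short bars between them — a ladder. Adjacent rungs sit at z = 177 and z = 487, so the spacing is 487 − 177 = 310 mm.


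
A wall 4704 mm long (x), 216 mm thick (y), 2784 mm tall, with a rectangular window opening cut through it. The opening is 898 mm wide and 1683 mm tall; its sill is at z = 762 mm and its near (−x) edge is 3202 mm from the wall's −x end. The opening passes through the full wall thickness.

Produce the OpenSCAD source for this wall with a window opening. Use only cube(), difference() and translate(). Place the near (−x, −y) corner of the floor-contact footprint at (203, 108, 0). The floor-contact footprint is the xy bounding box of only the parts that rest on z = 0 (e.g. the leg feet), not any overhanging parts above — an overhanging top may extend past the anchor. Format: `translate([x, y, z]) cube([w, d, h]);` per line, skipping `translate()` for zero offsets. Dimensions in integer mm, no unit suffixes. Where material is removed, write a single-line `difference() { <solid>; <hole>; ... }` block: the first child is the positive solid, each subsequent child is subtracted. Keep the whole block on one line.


difference() { translate([203, 108, 0]) cube([4704, 216, 2784]); translate([3405, 108, 762]) cube([898, 216, 1683]); }


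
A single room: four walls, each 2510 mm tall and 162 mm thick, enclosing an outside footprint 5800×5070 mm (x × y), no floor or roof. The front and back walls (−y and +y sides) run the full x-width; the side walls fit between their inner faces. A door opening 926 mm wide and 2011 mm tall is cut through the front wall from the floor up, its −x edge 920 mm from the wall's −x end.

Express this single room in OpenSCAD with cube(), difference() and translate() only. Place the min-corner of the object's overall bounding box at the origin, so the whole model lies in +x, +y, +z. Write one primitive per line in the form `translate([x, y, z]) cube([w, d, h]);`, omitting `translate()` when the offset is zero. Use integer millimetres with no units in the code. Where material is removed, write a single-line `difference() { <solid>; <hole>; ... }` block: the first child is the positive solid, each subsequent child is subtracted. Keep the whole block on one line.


difference() { cube([5800, 162, 2510]); translate([920, 0, 0]) cube([926, 162, 2011]); }
translate([0, 4908, 0]) cube([5800, 162, 2510]);
translate([0, 162, 0]) cube([162, 4746, 2510]);
translate([5638, 162, 0]) cube([162, 4746, 2510]);


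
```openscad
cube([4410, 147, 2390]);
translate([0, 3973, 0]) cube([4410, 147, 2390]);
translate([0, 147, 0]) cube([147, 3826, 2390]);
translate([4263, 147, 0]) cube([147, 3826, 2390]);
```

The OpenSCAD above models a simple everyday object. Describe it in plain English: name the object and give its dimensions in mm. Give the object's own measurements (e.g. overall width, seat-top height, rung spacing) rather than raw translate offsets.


The wall frame of a small rectangular building: four walls, each 2390 mm tall and 147 mm thick, enclosing a footprint 4410 mm (x) by 4120 mm (y) outside-to-outside, with no floor or roof. The front and back walls (the −y and +y sides) span the full width; the two side walls fit between them.


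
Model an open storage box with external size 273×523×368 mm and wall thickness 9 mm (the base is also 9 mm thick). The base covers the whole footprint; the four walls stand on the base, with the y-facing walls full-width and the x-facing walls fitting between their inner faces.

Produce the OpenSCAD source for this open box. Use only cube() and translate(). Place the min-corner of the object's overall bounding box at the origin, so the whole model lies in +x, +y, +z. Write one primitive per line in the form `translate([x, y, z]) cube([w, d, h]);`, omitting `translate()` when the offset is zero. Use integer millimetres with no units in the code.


cube([273, 523, 9]);
translate([0, 0, 9]) cube([273, 9, 359]);
translate([0, 514, 9]) cube([273, 9, 359]);
translate([0, 9, 9]) cube([9, 505, 359]);
translate([264, 9, 9]) cube([9, 505, 359]);


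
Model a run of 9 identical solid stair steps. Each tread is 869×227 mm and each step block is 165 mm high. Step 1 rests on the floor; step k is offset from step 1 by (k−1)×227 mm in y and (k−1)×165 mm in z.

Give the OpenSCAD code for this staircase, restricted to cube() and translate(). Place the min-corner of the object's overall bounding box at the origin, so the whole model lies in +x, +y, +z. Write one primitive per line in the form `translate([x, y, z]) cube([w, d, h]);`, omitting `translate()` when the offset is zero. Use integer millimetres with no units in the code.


cube([869, 227, 165]);
translate([0, 227, 165]) cube([869, 227, 165]);
translate([0, 454, 330]) cube([869, 227, 165]);
translate([0, 681, 495]) cube([869, 227, 165]);
translate([0, 908, 660]) cube([869, 227, 165]);
translate([0, 1135, 825]) cube([869, 227, 165]);
translate([0, 1362, 990]) cube([869, 227, 165]);
translate([0, 1589, 1155]) cube([869, 227, 165]);
translate([0, 1816, 1320]) cube([869, 227, 165]);


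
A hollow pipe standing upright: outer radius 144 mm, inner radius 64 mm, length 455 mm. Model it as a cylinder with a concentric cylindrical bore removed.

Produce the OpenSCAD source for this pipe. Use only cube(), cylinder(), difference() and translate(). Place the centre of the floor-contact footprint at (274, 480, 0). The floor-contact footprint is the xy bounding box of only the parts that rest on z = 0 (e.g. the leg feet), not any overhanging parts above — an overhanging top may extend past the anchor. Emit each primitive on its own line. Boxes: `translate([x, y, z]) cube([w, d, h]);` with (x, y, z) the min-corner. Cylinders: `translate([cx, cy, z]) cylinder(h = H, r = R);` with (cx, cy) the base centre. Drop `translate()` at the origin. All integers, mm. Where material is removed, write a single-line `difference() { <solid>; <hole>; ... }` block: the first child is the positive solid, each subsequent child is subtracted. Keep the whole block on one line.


difference() { translate([274, 480, 0]) cylinder(h = 455, r = 144); translate([274, 480, 0]) cylinder(h = 455, r = 64); }


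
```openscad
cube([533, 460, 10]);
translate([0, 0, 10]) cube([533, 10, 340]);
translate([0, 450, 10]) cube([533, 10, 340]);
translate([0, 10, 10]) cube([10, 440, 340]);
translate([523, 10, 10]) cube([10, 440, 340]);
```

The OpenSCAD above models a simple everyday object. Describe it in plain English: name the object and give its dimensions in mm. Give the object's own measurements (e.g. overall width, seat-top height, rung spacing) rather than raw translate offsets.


An open-topped rectangular box: outside dimensions 533×460×350 mm, with a uniform wall and base thickness of 10 mm. The base is a full 533×460 slab on the floor; four walls sit on top of the base. The front and back walls (the −y and +y sides) span the full width; the two side walls fit between them.


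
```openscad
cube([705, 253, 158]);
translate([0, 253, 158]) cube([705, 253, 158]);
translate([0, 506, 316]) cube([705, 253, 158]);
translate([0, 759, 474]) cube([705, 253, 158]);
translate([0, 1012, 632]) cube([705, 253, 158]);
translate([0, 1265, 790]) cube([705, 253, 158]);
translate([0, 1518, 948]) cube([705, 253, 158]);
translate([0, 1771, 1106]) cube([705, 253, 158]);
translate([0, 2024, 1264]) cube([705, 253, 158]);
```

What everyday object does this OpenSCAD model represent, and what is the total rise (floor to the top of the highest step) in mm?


A staircase. The total rise is 1422 mm.

9 identical blocks, each offset up and back from the previous — a staircase. Each step is 158 mm tall and there are 9 of them, so the total rise is 9 × 158 = 1422 mm.


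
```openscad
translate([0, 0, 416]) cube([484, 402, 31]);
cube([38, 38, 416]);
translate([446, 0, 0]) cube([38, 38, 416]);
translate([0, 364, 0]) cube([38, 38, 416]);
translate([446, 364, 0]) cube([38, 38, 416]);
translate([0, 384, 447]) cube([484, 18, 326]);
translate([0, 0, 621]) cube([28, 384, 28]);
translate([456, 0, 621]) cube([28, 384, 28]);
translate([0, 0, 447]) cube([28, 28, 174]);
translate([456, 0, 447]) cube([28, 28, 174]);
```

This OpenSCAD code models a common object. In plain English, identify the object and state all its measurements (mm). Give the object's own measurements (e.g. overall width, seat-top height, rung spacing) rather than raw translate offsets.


A chair. The seat is a 484×402×31 mm slab with its top at z = 447 mm, on four 38×38 mm corner legs (flush with the seat edges, standing on z = 0). A flat backrest 18 mm thick, 326 mm tall, spans the full seat width and rises from the seat top along its +y edge, rear face flush with the rear of the seat. Two armrests of 28×28 mm section run along each side from the seat's front edge to the front of the backrest, top faces 202 mm above the seat top and outer faces flush with the seat's x-edges; a 28×28 mm post under the front of each armrest stands on the seat at the front corner.


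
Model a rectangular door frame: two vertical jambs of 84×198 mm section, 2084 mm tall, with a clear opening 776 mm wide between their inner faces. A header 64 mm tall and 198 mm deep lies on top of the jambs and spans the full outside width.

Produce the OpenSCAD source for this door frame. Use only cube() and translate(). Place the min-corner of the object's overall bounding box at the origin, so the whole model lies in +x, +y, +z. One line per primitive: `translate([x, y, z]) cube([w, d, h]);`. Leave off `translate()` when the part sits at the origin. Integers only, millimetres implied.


cube([84, 198, 2084]);
translate([860, 0, 0]) cube([84, 198, 2084]);
translate([0, 0, 2084]) cube([944, 198, 64]);


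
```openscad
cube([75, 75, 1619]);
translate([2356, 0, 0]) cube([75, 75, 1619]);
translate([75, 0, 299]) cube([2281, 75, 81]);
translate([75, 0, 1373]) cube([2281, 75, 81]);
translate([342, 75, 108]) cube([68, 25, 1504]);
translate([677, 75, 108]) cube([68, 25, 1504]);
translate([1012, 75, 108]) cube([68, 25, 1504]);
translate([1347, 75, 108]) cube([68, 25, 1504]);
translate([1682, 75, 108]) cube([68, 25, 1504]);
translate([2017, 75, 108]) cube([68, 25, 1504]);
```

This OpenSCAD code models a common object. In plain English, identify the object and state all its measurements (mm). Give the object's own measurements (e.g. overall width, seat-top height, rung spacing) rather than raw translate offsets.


A fence section. Two 75×75 mm posts, 1619 mm tall, stand on the floor with a clear span of 2281 mm between their inner faces. Two horizontal rails of 75×81 mm section span the gap between the posts with their undersides at z = 299 mm and z = 1373 mm, flush with the posts' −y face. 6 pickets, each 68 mm wide, 25 mm thick and 1504 mm tall, are fixed to the +y face of the rails with their bottoms at z = 108 mm, spaced across the span with a 267 mm gap after the −x post and between neighbouring pickets, with 271 mm left before the +x post.


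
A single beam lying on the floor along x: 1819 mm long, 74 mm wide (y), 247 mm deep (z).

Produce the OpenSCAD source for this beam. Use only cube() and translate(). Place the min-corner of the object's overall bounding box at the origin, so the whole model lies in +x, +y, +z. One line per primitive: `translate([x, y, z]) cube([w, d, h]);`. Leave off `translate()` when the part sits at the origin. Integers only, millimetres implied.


cube([1819, 74, 247]);


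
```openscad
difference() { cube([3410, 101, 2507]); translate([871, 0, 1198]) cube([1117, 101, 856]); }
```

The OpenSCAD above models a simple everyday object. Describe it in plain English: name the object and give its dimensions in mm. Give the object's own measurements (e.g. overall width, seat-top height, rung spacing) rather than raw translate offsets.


A wall 3410 mm long (x), 101 mm thick (y), 2507 mm tall, with a rectangular window opening cut through it. The opening is 1117 mm wide and 856 mm tall; its sill is at z = 1198 mm and its near (−x) edge is 871 mm from the wall's −x end. The opening passes through the full wall thickness.


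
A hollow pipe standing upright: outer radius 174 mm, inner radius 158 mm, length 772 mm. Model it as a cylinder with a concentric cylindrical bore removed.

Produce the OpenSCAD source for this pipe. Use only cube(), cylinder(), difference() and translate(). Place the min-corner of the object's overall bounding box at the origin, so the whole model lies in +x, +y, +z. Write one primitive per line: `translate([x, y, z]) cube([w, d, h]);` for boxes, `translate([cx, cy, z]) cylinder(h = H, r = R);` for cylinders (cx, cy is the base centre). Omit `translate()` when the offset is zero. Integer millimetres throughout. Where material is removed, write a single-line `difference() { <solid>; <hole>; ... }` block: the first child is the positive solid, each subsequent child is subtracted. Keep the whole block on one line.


difference() { translate([174, 174, 0]) cylinder(h = 772, r = 174); translate([174, 174, 0]) cylinder(h = 772, r = 158); }


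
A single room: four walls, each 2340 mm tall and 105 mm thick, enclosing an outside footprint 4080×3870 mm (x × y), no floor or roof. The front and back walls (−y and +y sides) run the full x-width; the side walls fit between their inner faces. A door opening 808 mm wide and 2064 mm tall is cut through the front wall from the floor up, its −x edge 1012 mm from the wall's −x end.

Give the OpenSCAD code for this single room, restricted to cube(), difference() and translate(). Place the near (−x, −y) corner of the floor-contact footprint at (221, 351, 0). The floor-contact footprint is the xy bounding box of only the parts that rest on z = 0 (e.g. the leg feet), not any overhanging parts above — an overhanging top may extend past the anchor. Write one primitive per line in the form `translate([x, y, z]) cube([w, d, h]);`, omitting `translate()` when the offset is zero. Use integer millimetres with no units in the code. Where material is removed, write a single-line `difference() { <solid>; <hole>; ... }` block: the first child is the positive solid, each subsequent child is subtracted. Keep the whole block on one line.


difference() { translate([221, 351, 0]) cube([4080, 105, 2340]); translate([1233, 351, 0]) cube([808, 105, 2064]); }
translate([221, 4116, 0]) cube([4080, 105, 2340]);
translate([221, 456, 0]) cube([105, 3660, 2340]);
translate([4196, 456, 0]) cube([105, 3660, 2340]);


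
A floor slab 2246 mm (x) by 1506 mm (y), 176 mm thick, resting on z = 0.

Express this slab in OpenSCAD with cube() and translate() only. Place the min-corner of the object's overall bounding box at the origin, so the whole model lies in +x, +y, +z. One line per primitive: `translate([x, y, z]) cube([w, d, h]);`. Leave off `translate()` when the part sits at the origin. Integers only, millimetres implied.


cube([2246, 1506, 176]);


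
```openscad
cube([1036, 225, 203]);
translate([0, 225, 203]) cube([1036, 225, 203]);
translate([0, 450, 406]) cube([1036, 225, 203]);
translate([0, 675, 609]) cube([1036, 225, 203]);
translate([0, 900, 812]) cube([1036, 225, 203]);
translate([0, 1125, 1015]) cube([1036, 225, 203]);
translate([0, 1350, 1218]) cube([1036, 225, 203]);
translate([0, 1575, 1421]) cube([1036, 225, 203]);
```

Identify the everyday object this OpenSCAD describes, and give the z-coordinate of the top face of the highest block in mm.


A staircase. The total rise is 1624 mm.

8 identical blocks, each offset up and back from the previous — a staircase. Each step is 203 mm tall and there are 8 of them, so the total rise is 8 × 203 = 1624 mm.


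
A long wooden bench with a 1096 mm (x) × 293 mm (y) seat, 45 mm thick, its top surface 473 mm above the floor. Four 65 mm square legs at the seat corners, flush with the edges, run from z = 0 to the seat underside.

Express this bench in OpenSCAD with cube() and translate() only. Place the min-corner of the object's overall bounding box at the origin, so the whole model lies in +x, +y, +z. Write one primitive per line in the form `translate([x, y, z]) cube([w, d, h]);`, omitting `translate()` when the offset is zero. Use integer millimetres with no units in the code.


translate([0, 0, 428]) cube([1096, 293, 45]);
cube([65, 65, 428]);
translate([0, 228, 0]) cube([65, 65, 428]);
translate([1031, 0, 0]) cube([65, 65, 428]);
translate([1031, 228, 0]) cube([65, 65, 428]);


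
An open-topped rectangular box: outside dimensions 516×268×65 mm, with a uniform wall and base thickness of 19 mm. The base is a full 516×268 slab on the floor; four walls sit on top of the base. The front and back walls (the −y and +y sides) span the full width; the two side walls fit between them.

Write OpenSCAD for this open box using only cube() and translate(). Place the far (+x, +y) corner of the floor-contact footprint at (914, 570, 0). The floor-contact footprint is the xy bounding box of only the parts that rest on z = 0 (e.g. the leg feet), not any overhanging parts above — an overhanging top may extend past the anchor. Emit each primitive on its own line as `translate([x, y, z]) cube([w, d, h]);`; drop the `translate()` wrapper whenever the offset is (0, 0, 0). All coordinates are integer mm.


translate([398, 302, 0]) cube([516, 268, 19]);
translate([398, 302, 19]) cube([516, 19, 46]);
translate([398, 551, 19]) cube([516, 19, 46]);
translate([398, 321, 19]) cube([19, 230, 46]);
translate([895, 321, 19]) cube([19, 230, 46]);


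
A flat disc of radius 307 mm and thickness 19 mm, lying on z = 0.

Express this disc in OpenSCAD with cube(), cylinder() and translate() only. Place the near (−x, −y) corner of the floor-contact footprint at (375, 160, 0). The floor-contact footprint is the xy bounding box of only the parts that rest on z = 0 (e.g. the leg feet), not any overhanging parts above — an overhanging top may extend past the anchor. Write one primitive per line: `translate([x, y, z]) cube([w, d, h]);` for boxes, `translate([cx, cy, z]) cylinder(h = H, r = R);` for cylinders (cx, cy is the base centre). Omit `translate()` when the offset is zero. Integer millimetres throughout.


translate([682, 467, 0]) cylinder(h = 19, r = 307);


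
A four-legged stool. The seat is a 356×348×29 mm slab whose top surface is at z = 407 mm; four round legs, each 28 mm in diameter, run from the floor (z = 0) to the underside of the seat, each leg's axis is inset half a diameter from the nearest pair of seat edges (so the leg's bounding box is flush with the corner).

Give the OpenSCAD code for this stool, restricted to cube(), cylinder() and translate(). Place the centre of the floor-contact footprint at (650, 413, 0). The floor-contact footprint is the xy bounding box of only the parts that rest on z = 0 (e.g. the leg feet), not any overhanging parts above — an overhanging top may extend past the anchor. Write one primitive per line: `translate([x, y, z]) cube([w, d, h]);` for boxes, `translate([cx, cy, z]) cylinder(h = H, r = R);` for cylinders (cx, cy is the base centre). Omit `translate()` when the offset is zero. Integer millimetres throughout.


translate([472, 239, 378]) cube([356, 348, 29]);
translate([486, 253, 0]) cylinder(h = 378, r = 14);
translate([814, 253, 0]) cylinder(h = 378, r = 14);
translate([486, 573, 0]) cylinder(h = 378, r = 14);
translate([814, 573, 0]) cylinder(h = 378, r = 14);


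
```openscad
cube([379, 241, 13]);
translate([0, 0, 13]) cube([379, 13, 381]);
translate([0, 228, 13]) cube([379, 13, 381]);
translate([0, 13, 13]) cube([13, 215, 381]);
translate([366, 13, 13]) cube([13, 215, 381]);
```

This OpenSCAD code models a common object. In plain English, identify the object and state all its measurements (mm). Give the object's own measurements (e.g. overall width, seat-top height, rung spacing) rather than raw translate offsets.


An open-topped rectangular box: outside dimensions 379×241×394 mm, with a uniform wall and base thickness of 13 mm. The base is a full 379×241 slab on the floor; four walls sit on top of the base. The front and back walls (the −y and +y sides) span the full width; the two side walls fit between them.


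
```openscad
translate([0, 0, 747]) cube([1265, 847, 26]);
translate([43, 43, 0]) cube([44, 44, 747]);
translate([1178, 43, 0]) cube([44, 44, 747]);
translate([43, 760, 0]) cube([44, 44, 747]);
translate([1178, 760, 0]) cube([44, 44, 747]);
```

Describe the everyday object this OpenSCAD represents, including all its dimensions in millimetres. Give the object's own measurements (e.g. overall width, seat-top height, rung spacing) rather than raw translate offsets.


A table: top 1265 mm (x) × 847 mm (y), 26 mm thick, upper face at z = 773 mm, on four 44×44 mm square legs, each inset 43 mm from the nearest pair of top edges from z = 0 to the bottom of the top.


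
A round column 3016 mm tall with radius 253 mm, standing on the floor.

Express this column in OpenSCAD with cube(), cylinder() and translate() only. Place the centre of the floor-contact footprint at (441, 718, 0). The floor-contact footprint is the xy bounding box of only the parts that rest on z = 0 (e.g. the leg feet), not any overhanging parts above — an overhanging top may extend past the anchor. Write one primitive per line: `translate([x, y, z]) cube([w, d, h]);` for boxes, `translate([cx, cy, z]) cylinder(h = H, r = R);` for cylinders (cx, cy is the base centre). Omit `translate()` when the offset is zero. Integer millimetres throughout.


translate([441, 718, 0]) cylinder(h = 3016, r = 253);


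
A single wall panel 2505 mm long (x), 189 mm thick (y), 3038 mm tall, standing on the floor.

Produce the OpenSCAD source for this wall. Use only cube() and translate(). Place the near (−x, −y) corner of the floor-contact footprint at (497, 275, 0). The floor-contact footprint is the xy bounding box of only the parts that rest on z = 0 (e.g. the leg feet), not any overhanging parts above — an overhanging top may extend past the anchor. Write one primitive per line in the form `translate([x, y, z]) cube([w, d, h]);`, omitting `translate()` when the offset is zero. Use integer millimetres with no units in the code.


translate([497, 275, 0]) cube([2505, 189, 3038]);


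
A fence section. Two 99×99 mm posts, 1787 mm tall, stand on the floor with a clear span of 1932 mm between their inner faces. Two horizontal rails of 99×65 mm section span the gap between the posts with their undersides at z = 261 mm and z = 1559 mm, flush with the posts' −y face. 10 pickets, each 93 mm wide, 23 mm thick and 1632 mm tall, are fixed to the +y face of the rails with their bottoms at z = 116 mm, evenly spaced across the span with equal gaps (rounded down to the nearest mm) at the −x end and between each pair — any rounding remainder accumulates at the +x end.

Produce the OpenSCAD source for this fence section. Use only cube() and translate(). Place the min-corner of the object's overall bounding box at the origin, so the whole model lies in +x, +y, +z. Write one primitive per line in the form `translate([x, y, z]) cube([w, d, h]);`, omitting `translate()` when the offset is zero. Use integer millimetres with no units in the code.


cube([99, 99, 1787]);
translate([2031, 0, 0]) cube([99, 99, 1787]);
translate([99, 0, 261]) cube([1932, 99, 65]);
translate([99, 0, 1559]) cube([1932, 99, 65]);
translate([190, 99, 116]) cube([93, 23, 1632]);
translate([374, 99, 116]) cube([93, 23, 1632]);
translate([558, 99, 116]) cube([93, 23, 1632]);
translate([742, 99, 116]) cube([93, 23, 1632]);
translate([926, 99, 116]) cube([93, 23, 1632]);
translate([1110, 99, 116]) cube([93, 23, 1632]);
translate([1294, 99, 116]) cube([93, 23, 1632]);
translate([1478, 99, 116]) cube([93, 23, 1632]);
translate([1662, 99, 116]) cube([93, 23, 1632]);
translate([1846, 99, 116]) cube([93, 23, 1632]);


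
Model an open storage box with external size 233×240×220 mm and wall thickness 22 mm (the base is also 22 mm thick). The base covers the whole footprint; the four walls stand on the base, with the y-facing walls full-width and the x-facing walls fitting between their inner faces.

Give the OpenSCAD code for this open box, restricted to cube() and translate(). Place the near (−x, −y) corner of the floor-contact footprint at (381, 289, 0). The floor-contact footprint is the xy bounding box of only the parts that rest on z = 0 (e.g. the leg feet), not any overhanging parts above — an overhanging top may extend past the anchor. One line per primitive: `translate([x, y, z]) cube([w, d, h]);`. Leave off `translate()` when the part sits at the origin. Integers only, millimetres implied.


translate([381, 289, 0]) cube([233, 240, 22]);
translate([381, 289, 22]) cube([233, 22, 198]);
translate([381, 507, 22]) cube([233, 22, 198]);
translate([381, 311, 22]) cube([22, 196, 198]);
translate([592, 311, 22]) cube([22, 196, 198]);
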